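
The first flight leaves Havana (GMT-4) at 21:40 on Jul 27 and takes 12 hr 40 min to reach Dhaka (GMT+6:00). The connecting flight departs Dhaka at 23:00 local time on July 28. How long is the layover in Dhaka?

Convert departure to UTC: 21:40 + 4:00 = 01:40 UTC on Jul 28.
Add 12 hours and 40 minutes flight time → 14:20 UTC.
Dhaka is UTC+6:00, so local arrival = 14:20 + 6:00 = 20:20 on Jul 28.
Layover = 23:00 − 20:20 = 2 hours 40 minutes.

2 hours 40 minutes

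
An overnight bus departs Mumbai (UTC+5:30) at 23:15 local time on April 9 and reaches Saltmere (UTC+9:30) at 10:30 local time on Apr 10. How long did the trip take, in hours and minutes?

7 hours 15 minutes

Saltmere is 4:00 ahead of Mumbai.
Clock-face elapsed time (ignoring zones) is 11 hours 15 minutes.
Actual elapsed = 11 hours 15 minutes − 4:00 = 7 hours 15 minutes.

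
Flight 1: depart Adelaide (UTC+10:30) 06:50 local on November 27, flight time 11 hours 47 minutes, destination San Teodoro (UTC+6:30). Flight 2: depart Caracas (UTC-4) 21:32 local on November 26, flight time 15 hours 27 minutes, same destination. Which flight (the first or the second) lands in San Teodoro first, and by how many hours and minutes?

Flight 1 in UTC: 06:50 − 10:30 = 20:20 on Nov 26.
+11 hours 47 minutes → arrive 08:07 UTC on Nov 27.
Flight 2 in UTC: 21:32 + 4:00 = 01:32 on Nov 27.
+15 hours 27 minutes → arrive 16:59 UTC on Nov 27.
Flight 1 lands earlier by 8 hours 52 minutes.

the first, by 8 hours 52 minutes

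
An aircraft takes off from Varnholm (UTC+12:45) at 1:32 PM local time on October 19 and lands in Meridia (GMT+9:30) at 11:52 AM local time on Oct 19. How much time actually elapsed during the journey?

Departure in UTC: 1:32 PM − 12:45 = 12:47 AM on Oct 19.
Arrival in UTC: 11:52 AM − 9:30 = 2:22 AM on Oct 19.
Elapsed = 2:22 AM − 12:47 AM = 1 hour 35 minutes.

1 hour 35 minutes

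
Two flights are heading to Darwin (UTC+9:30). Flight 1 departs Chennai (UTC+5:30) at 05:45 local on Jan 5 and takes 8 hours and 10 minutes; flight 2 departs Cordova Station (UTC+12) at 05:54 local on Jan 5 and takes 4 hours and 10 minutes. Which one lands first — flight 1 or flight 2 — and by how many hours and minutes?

Flight 1 in UTC: 05:45 − 5:30 = 00:15 on Jan 5.
+8 hours and 10 minutes → arrive 08:25 UTC on Jan 5.
Flight 2 in UTC: 05:54 − 12:00 = 17:54 on Jan 4.
+4 hours 10 minutes → arrive 22:04 UTC on Jan 4.
Flight 2 lands earlier by 10 hours 21 minutes.

the second, by 10 hours 21 minutes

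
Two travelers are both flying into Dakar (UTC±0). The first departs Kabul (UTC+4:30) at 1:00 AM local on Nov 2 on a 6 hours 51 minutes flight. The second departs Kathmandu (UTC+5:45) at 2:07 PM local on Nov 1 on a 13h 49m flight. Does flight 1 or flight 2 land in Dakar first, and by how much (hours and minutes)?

the second, by 5 hours 10 minutes

Flight 1 in UTC: 1:00 AM − 4:30 = 8:30 PM on Nov 1.
+6 hours 51 minutes → arrive 3:21 AM UTC on Nov 2.
Flight 2 in UTC: 2:07 PM − 5:45 = 8:22 AM on Nov 1.
+13 hours 49 minutes → arrive 10:11 PM UTC on Nov 1.
Flight 2 lands earlier by 5 hours 10 minutes.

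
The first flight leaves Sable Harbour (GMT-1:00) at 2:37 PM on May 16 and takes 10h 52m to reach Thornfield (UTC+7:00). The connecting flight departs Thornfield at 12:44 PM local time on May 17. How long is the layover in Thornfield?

3 hours 15 minutes

Convert departure to UTC: 2:37 PM + 1:00 = 3:37 PM UTC on May 16.
Add 10 hours 52 minutes flight time → 2:29 AM UTC (May 17).
Thornfield is UTC+7:00, so local arrival = 2:29 AM + 7:00 = 9:29 AM on May 17.
Layover = 12:44 PM − 9:29 AM = 3 hours 15 minutes.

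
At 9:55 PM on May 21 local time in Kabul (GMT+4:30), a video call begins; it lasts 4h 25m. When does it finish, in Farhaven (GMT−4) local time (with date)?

5:50 PM on May 21

Convert start to UTC: 9:55 PM − 4:30 = 5:25 PM UTC on May 21.
Add 4 hours and 25 minutes duration → 9:50 PM UTC.
Farhaven is UTC−4:00, so local end time = 9:50 PM − 4:00 = 5:50 PM on May 21.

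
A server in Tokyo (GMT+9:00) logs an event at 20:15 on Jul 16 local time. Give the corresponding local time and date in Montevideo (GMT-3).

08:15 on July 16

In UTC: 20:15 − 9:00 = 11:15 on Jul 16.
Montevideo is UTC−3:00: 11:15 − 3:00 = 08:15 on Jul 16.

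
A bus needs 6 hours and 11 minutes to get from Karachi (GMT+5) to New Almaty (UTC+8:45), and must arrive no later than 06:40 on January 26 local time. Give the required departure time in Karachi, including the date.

Target arrival in UTC: 06:40 − 8:45 = 21:55 on Jan 25.
Subtract 6 hours 11 minutes → departure 15:44 UTC on Jan 25.
Karachi is UTC+5:00: 15:44 + 5:00 = 20:44 on Jan 25.

20:44 on January 25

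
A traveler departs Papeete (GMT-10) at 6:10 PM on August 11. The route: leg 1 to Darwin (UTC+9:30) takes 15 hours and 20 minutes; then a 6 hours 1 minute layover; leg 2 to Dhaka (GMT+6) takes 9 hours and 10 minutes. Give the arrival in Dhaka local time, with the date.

4:41 PM on Aug 13

Convert departure to UTC: 6:10 PM + 10:00 = 4:10 AM UTC on Aug 12.
Add 15 hours 20 minutes leg 1 → 7:30 PM UTC.
Add 6 hours and 1 minute layover in Darwin → 1:31 AM UTC (Aug 13).
Add 9 hours 10 minutes leg 2 → 10:41 AM UTC.
Dhaka is UTC+6:00, so local arrival = 10:41 AM + 6:00 = 4:41 PM on Aug 13.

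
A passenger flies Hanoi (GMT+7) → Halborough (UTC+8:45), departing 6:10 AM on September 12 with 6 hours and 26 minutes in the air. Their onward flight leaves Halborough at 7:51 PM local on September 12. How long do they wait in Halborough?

Convert departure to UTC: 6:10 AM − 7:00 = 11:10 PM UTC on Sep 11.
Add 6 hours and 26 minutes flight time → 5:36 AM UTC (Sep 12).
Halborough is UTC+8:45, so local arrival = 5:36 AM + 8:45 = 2:21 PM on Sep 12.
Layover = 7:51 PM − 2:21 PM = 5 hours 30 minutes.

5 hours 30 minutes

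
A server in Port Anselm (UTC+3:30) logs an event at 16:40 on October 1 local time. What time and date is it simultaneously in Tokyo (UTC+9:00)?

Tokyo is 5:30 ahead of Port Anselm.
Shift by the zone difference: 16:40 + 5:30 = 22:10 on Oct 1 in Tokyo.

22:10 on Oct 1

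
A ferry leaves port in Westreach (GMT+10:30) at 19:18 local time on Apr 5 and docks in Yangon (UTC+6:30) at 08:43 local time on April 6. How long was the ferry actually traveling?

17 hours 25 minutes

Departure in UTC: 19:18 − 10:30 = 08:48 on Apr 5.
Arrival in UTC: 08:43 − 6:30 = 02:13 on Apr 6.
Elapsed = 02:13 − 08:48 (+1 day) = 17 hours 25 minutes.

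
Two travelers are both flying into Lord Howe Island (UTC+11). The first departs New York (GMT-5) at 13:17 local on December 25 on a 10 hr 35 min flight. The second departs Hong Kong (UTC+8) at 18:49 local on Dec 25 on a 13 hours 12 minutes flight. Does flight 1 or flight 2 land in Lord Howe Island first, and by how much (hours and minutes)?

Flight 1 in UTC: 13:17 + 5:00 = 18:17 on Dec 25.
+10 hours 35 minutes → arrive 04:52 UTC on Dec 26.
Flight 2 in UTC: 18:49 − 8:00 = 10:49 on Dec 25.
+13 hours and 12 minutes → arrive 00:01 UTC on Dec 26.
Flight 2 lands earlier by 4 hours 51 minutes.

the second, by 4 hours 51 minutes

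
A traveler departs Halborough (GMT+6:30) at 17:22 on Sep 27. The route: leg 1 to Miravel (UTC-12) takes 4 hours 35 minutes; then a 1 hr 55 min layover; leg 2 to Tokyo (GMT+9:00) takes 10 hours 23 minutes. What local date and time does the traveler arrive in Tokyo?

Convert departure to UTC: 17:22 − 6:30 = 10:52 UTC on Sep 27.
Add 4 hours 35 minutes leg 1 → 15:27 UTC.
Add 1 hour 55 minutes layover in Miravel → 17:22 UTC.
Add 10 hours 23 minutes leg 2 → 03:45 UTC (Sep 28).
Tokyo is UTC+9:00, so local arrival = 03:45 + 9:00 = 12:45 on Sep 28.

12:45 on Sep 28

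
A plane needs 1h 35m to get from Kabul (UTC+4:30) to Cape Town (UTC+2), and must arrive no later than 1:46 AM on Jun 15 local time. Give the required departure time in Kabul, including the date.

2:41 AM on June 15

Target arrival in UTC: 1:46 AM − 2:00 = 11:46 PM on Jun 14.
Subtract 1 hour and 35 minutes → departure 10:11 PM UTC on Jun 14.
Kabul is UTC+4:30: 10:11 PM + 4:30 = 2:41 AM on Jun 15.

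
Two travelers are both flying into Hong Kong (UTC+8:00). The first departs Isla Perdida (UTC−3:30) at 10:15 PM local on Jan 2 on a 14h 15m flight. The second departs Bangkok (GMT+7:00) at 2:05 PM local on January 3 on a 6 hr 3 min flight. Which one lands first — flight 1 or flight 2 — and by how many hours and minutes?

the second, by 2 hours 52 minutes

Flight 1 in UTC: 10:15 PM + 3:30 = 1:45 AM on Jan 3.
+14 hours and 15 minutes → arrive 4:00 PM UTC on Jan 3.
Flight 2 in UTC: 2:05 PM − 7:00 = 7:05 AM on Jan 3.
+6 hours and 3 minutes → arrive 1:08 PM UTC on Jan 3.
Flight 2 lands earlier by 2 hours 52 minutes.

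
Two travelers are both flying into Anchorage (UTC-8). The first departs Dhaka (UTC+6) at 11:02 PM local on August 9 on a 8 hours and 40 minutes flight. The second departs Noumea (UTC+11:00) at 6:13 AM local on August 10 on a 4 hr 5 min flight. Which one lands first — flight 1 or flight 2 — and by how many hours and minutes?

Flight 1 in UTC: 11:02 PM − 6:00 = 5:02 PM on Aug 9.
+8 hours and 40 minutes → arrive 1:42 AM UTC on Aug 10.
Flight 2 in UTC: 6:13 AM − 11:00 = 7:13 PM on Aug 9.
+4 hours 5 minutes → arrive 11:18 PM UTC on Aug 9.
Flight 2 lands earlier by 2 hours 24 minutes.

the second, by 2 hours 24 minutes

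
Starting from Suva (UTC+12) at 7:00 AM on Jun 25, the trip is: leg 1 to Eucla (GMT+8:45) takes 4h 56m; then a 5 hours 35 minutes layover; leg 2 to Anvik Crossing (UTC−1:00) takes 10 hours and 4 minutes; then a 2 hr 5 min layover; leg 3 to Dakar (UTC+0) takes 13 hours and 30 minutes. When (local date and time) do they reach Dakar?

Convert departure to UTC: 7:00 AM − 12:00 = 7:00 PM UTC on Jun 24.
Add 4 hours and 56 minutes leg 1 → 11:56 PM UTC.
Add 5 hours and 35 minutes layover in Eucla → 5:31 AM UTC (Jun 25).
Add 10 hours 4 minutes leg 2 → 3:35 PM UTC.
Add 2 hours 5 minutes layover in Anvik Crossing → 5:40 PM UTC.
Add 13 hours 30 minutes leg 3 → 7:10 AM UTC (Jun 26).
Dakar is UTC+0, so local arrival is the same: 7:10 AM on Jun 26.

7:10 AM on June 26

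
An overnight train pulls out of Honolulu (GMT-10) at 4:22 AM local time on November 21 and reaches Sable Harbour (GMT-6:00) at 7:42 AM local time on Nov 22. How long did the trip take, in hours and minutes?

Sable Harbour is 4:00 ahead of Honolulu.
Clock-face elapsed time (ignoring zones) is 27 hours 20 minutes.
Actual elapsed = 27 hours 20 minutes − 4:00 = 23 hours 20 minutes.

23 hours 20 minutes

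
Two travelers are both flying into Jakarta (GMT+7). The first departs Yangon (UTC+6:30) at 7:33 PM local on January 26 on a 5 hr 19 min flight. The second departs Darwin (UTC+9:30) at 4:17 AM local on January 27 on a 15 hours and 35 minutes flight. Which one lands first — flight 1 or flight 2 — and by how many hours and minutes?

Flight 1 in UTC: 7:33 PM − 6:30 = 1:03 PM on Jan 26.
+5 hours and 19 minutes → arrive 6:22 PM UTC on Jan 26.
Flight 2 in UTC: 4:17 AM − 9:30 = 6:47 PM on Jan 26.
+15 hours and 35 minutes → arrive 10:22 AM UTC on Jan 27.
Flight 1 lands earlier by 16 hours.

the first, by 16 hours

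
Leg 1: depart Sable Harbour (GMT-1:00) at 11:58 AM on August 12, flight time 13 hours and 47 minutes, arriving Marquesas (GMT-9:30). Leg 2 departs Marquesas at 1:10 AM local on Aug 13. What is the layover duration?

Convert departure to UTC: 11:58 AM + 1:00 = 12:58 PM UTC on Aug 12.
Add 13 hours 47 minutes flight time → 2:45 AM UTC (Aug 13).
Marquesas is UTC−9:30, so local arrival = 2:45 AM − 9:30 = 5:15 PM on Aug 12.
Layover = 1:10 AM − 5:15 PM (+1 day) = 7 hours 55 minutes.

7 hours 55 minutes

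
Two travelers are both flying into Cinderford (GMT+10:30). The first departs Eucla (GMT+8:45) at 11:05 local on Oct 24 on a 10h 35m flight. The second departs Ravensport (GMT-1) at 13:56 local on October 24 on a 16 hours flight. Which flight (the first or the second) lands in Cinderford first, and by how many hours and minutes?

the first, by 18 hours 1 minute

Flight 1 in UTC: 11:05 − 8:45 = 02:20 on Oct 24.
+10 hours and 35 minutes → arrive 12:55 UTC on Oct 24.
Flight 2 in UTC: 13:56 + 1:00 = 14:56 on Oct 24.
+16 hours → arrive 06:56 UTC on Oct 25.
Flight 1 lands earlier by 18 hours 1 minute.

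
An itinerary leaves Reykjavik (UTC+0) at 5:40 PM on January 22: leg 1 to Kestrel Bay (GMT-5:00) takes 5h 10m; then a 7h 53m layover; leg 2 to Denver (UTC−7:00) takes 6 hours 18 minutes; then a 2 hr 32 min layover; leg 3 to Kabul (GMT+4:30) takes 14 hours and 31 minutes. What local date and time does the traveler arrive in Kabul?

10:34 AM on January 24

Reykjavik is at UTC+0, so departure is already 5:40 PM UTC on Jan 22.
Add 5 hours 10 minutes leg 1 → 10:50 PM UTC.
Add 7 hours and 53 minutes layover in Kestrel Bay → 6:43 AM UTC (Jan 23).
Add 6 hours and 18 minutes leg 2 → 1:01 PM UTC.
Add 2 hours 32 minutes layover in Denver → 3:33 PM UTC.
Add 14 hours 31 minutes leg 3 → 6:04 AM UTC (Jan 24).
Kabul is UTC+4:30, so local arrival = 6:04 AM + 4:30 = 10:34 AM on Jan 24.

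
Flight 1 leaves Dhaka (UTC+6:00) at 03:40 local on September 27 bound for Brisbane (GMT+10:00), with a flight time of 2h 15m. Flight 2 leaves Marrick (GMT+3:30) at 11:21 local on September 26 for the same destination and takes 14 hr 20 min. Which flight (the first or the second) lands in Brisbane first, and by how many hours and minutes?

Flight 1 in UTC: 03:40 − 6:00 = 21:40 on Sep 26.
+2 hours and 15 minutes → arrive 23:55 UTC on Sep 26.
Flight 2 in UTC: 11:21 − 3:30 = 07:51 on Sep 26.
+14 hours and 20 minutes → arrive 22:11 UTC on Sep 26.
Flight 2 lands earlier by 1 hour 44 minutes.

the second, by 1 hour 44 minutes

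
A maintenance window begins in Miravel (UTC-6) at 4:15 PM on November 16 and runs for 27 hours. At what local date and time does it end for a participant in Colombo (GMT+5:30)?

Colombo is 11:30 ahead of Miravel.
After 27 hours it is 7:15 PM (Nov 17) in Miravel.
Shift by the zone difference: 7:15 PM + 11:30 = 6:45 AM on Nov 18 in Colombo.

6:45 AM on Nov 18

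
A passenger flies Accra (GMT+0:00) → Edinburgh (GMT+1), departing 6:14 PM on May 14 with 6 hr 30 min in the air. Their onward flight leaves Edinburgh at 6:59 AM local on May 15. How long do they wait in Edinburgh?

Accra is at UTC+0, so departure is already 6:14 PM UTC on May 14.
Add 6 hours 30 minutes flight time → 12:44 AM UTC (May 15).
Edinburgh is UTC+1:00, so local arrival = 12:44 AM + 1:00 = 1:44 AM on May 15.
Layover = 6:59 AM − 1:44 AM = 5 hours 15 minutes.

5 hours 15 minutes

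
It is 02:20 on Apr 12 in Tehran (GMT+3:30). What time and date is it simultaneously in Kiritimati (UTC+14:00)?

12:50 on Apr 12

Kiritimati is 10:30 ahead of Tehran.
Shift by the zone difference: 02:20 + 10:30 = 12:50 on Apr 12 in Kiritimati.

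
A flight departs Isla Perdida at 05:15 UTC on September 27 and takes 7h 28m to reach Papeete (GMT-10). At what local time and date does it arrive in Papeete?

02:43 on Sep 27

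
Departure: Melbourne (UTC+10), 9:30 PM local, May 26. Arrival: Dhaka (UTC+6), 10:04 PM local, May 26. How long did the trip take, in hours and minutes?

4 hours 34 minutes

Departure in UTC: 9:30 PM − 10:00 = 11:30 AM on May 26.
Arrival in UTC: 10:04 PM − 6:00 = 4:04 PM on May 26.
Elapsed = 4:04 PM − 11:30 AM = 4 hours 34 minutes.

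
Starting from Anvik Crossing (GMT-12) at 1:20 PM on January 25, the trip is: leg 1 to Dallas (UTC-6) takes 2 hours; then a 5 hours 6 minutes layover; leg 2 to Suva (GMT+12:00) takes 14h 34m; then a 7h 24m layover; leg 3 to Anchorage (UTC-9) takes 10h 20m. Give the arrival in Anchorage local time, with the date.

7:44 AM on Jan 27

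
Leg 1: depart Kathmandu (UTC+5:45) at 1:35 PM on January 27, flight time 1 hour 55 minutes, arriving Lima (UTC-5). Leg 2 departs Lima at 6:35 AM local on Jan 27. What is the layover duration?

1 hour 50 minutes

Convert departure to UTC: 1:35 PM − 5:45 = 7:50 AM UTC on Jan 27.
Add 1 hour and 55 minutes flight time → 9:45 AM UTC.
Lima is UTC−5:00, so local arrival = 9:45 AM − 5:00 = 4:45 AM on Jan 27.
Layover = 6:35 AM − 4:45 AM = 1 hour 50 minutes.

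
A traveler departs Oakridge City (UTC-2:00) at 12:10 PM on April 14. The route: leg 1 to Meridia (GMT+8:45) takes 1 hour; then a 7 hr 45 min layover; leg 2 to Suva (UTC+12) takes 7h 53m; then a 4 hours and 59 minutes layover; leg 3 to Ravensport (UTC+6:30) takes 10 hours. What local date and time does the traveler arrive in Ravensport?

4:17 AM on April 16

Convert departure to UTC: 12:10 PM + 2:00 = 2:10 PM UTC on Apr 14.
Add 1 hour leg 1 → 3:10 PM UTC.
Add 7 hours and 45 minutes layover in Meridia → 10:55 PM UTC.
Add 7 hours and 53 minutes leg 2 → 6:48 AM UTC (Apr 15).
Add 4 hours 59 minutes layover in Suva → 11:47 AM UTC.
Add 10 hours leg 3 → 9:47 PM UTC.
Ravensport is UTC+6:30, so local arrival = 9:47 PM + 6:30 = 4:17 AM on Apr 16.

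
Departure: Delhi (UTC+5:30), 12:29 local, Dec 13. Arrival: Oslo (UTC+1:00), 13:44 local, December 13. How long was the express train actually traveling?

Departure in UTC: 12:29 − 5:30 = 06:59 on Dec 13.
Arrival in UTC: 13:44 − 1:00 = 12:44 on Dec 13.
Elapsed = 12:44 − 06:59 = 5 hours 45 minutes.

5 hours 45 minutes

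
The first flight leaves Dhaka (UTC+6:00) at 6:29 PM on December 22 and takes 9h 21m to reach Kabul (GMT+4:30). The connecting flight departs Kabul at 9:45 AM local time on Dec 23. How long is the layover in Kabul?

Convert departure to UTC: 6:29 PM − 6:00 = 12:29 PM UTC on Dec 22.
Add 9 hours 21 minutes flight time → 9:50 PM UTC.
Kabul is UTC+4:30, so local arrival = 9:50 PM + 4:30 = 2:20 AM on Dec 23.
Layover = 9:45 AM − 2:20 AM = 7 hours 25 minutes.

7 hours 25 minutes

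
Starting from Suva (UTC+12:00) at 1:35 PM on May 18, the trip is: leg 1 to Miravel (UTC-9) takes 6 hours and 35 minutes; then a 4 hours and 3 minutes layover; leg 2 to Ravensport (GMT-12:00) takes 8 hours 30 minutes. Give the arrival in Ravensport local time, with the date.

Convert departure to UTC: 1:35 PM − 12:00 = 1:35 AM UTC on May 18.
Add 6 hours and 35 minutes leg 1 → 8:10 AM UTC.
Add 4 hours and 3 minutes layover in Miravel → 12:13 PM UTC.
Add 8 hours and 30 minutes leg 2 → 8:43 PM UTC.
Ravensport is UTC−12:00, so local arrival = 8:43 PM − 12:00 = 8:43 AM on May 18.

8:43 AM on May 18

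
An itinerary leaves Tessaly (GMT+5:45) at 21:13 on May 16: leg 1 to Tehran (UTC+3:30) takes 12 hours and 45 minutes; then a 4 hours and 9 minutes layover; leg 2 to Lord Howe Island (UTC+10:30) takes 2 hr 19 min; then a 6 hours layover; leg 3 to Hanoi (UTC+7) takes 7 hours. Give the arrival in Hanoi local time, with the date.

Convert departure to UTC: 21:13 − 5:45 = 15:28 UTC on May 16.
Add 12 hours 45 minutes leg 1 → 04:13 UTC (May 17).
Add 4 hours 9 minutes layover in Tehran → 08:22 UTC.
Add 2 hours and 19 minutes leg 2 → 10:41 UTC.
Add 6 hours layover in Lord Howe Island → 16:41 UTC.
Add 7 hours leg 3 → 23:41 UTC.
Hanoi is UTC+7:00, so local arrival = 23:41 + 7:00 = 06:41 on May 18.

06:41 on May 18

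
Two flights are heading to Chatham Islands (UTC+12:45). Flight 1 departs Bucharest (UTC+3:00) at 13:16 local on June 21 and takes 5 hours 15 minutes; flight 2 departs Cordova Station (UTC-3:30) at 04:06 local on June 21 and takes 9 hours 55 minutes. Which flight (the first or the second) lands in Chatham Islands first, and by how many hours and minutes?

Flight 1 in UTC: 13:16 − 3:00 = 10:16 on Jun 21.
+5 hours 15 minutes → arrive 15:31 UTC on Jun 21.
Flight 2 in UTC: 04:06 + 3:30 = 07:36 on Jun 21.
+9 hours 55 minutes → arrive 17:31 UTC on Jun 21.
Flight 1 lands earlier by 2 hours.

the first, by 2 hours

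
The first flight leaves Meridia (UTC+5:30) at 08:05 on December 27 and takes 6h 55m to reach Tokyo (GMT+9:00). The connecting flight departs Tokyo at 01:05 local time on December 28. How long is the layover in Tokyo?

Convert departure to UTC: 08:05 − 5:30 = 02:35 UTC on Dec 27.
Add 6 hours 55 minutes flight time → 09:30 UTC.
Tokyo is UTC+9:00, so local arrival = 09:30 + 9:00 = 18:30 on Dec 27.
Layover = 01:05 − 18:30 (+1 day) = 6 hours 35 minutes.

6 hours 35 minutes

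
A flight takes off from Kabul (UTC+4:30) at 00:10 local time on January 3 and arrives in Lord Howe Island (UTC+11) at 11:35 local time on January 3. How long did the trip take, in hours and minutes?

4 hours 55 minutes

Departure in UTC: 00:10 − 4:30 = 19:40 on Jan 2.
Arrival in UTC: 11:35 − 11:00 = 00:35 on Jan 3.
Elapsed = 00:35 − 19:40 (+1 day) = 4 hours 55 minutes.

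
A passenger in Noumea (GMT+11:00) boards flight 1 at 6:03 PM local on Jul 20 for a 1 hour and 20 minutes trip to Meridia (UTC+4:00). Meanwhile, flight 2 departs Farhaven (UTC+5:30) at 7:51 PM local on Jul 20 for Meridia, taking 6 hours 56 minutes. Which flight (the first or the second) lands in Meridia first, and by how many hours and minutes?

Flight 1 in UTC: 6:03 PM − 11:00 = 7:03 AM on Jul 20.
+1 hour and 20 minutes → arrive 8:23 AM UTC on Jul 20.
Flight 2 in UTC: 7:51 PM − 5:30 = 2:21 PM on Jul 20.
+6 hours 56 minutes → arrive 9:17 PM UTC on Jul 20.
Flight 1 lands earlier by 12 hours 54 minutes.

the first, by 12 hours 54 minutes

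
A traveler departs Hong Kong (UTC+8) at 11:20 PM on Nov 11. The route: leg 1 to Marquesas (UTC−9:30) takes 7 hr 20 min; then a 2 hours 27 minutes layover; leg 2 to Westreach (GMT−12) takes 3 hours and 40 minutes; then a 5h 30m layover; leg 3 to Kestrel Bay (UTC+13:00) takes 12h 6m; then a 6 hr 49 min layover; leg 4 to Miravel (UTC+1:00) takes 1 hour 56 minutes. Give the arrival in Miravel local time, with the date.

8:08 AM on November 13

Convert departure to UTC: 11:20 PM − 8:00 = 3:20 PM UTC on Nov 11.
Add 7 hours and 20 minutes leg 1 → 10:40 PM UTC.
Add 2 hours and 27 minutes layover in Marquesas → 1:07 AM UTC (Nov 12).
Add 3 hours and 40 minutes leg 2 → 4:47 AM UTC.
Add 5 hours 30 minutes layover in Westreach → 10:17 AM UTC.
Add 12 hours 6 minutes leg 3 → 10:23 PM UTC.
Add 6 hours 49 minutes layover in Kestrel Bay → 5:12 AM UTC (Nov 13).
Add 1 hour 56 minutes leg 4 → 7:08 AM UTC.
Miravel is UTC+1:00, so local arrival = 7:08 AM + 1:00 = 8:08 AM on Nov 13.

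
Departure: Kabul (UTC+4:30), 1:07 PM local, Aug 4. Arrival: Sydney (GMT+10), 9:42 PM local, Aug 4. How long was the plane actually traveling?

Departure in UTC: 1:07 PM − 4:30 = 8:37 AM on Aug 4.
Arrival in UTC: 9:42 PM − 10:00 = 11:42 AM on Aug 4.
Elapsed = 11:42 AM − 8:37 AM = 3 hours 5 minutes.

3 hours 5 minutes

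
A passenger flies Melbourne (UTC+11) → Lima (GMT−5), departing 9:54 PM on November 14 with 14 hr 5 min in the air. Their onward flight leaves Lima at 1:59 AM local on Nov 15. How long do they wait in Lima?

Convert departure to UTC: 9:54 PM − 11:00 = 10:54 AM UTC on Nov 14.
Add 14 hours 5 minutes flight time → 12:59 AM UTC (Nov 15).
Lima is UTC−5:00, so local arrival = 12:59 AM − 5:00 = 7:59 PM on Nov 14.
Layover = 1:59 AM − 7:59 PM (+1 day) = 6 hours.

6 hours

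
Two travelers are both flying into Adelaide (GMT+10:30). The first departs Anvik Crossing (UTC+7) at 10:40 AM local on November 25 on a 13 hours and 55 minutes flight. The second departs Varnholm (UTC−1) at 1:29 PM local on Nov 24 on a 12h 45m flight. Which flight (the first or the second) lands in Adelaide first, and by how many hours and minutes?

the second, by 14 hours 21 minutes

Flight 1 in UTC: 10:40 AM − 7:00 = 3:40 AM on Nov 25.
+13 hours 55 minutes → arrive 5:35 PM UTC on Nov 25.
Flight 2 in UTC: 1:29 PM + 1:00 = 2:29 PM on Nov 24.
+12 hours 45 minutes → arrive 3:14 AM UTC on Nov 25.
Flight 2 lands earlier by 14 hours 21 minutes.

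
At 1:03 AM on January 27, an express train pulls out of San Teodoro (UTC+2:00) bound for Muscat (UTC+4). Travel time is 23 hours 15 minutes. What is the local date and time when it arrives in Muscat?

2:18 AM on January 28

Convert departure to UTC: 1:03 AM − 2:00 = 11:03 PM UTC on Jan 26.
Add 23 hours 15 minutes travel time → 10:18 PM UTC (Jan 27).
Muscat is UTC+4:00, so local arrival = 10:18 PM + 4:00 = 2:18 AM on Jan 28.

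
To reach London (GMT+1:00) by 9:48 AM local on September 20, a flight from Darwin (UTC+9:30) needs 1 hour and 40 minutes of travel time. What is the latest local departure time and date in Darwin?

Target arrival in UTC: 9:48 AM − 1:00 = 8:48 AM on Sep 20.
Subtract 1 hour and 40 minutes → departure 7:08 AM UTC on Sep 20.
Darwin is UTC+9:30: 7:08 AM + 9:30 = 4:38 PM on Sep 20.

4:38 PM on Sep 20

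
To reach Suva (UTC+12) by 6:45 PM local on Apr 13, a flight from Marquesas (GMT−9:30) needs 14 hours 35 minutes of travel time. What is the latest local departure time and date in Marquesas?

6:40 AM on April 12

Target arrival in UTC: 6:45 PM − 12:00 = 6:45 AM on Apr 13.
Subtract 14 hours and 35 minutes → departure 4:10 PM UTC on Apr 12.
Marquesas is UTC−9:30: 4:10 PM − 9:30 = 6:40 AM on Apr 12.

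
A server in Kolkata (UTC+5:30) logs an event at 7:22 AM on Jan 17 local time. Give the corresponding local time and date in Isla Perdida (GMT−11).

2:52 PM on Jan 16

In UTC: 7:22 AM − 5:30 = 1:52 AM on Jan 17.
Isla Perdida is UTC−11:00: 1:52 AM − 11:00 = 2:52 PM on Jan 16.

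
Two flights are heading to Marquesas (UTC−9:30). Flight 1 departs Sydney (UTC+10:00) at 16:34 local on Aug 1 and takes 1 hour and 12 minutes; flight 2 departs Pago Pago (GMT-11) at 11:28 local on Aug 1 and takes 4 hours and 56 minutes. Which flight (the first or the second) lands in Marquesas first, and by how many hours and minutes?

Flight 1 in UTC: 16:34 − 10:00 = 06:34 on Aug 1.
+1 hour and 12 minutes → arrive 07:46 UTC on Aug 1.
Flight 2 in UTC: 11:28 + 11:00 = 22:28 on Aug 1.
+4 hours and 56 minutes → arrive 03:24 UTC on Aug 2.
Flight 1 lands earlier by 19 hours 38 minutes.

the first, by 19 hours 38 minutes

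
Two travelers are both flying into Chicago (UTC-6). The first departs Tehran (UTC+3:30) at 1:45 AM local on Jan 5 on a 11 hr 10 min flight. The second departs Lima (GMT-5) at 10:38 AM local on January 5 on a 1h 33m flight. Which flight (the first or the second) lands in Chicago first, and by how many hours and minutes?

Flight 1 in UTC: 1:45 AM − 3:30 = 10:15 PM on Jan 4.
+11 hours 10 minutes → arrive 9:25 AM UTC on Jan 5.
Flight 2 in UTC: 10:38 AM + 5:00 = 3:38 PM on Jan 5.
+1 hour 33 minutes → arrive 5:11 PM UTC on Jan 5.
Flight 1 lands earlier by 7 hours 46 minutes.

the first, by 7 hours 46 minutes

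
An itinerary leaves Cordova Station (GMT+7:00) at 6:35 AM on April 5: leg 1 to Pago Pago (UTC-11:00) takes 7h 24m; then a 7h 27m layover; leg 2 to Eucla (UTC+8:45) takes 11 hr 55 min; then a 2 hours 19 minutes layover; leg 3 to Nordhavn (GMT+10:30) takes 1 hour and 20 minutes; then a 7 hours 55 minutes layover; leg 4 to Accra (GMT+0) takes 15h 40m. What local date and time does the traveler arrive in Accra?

Convert departure to UTC: 6:35 AM − 7:00 = 11:35 PM UTC on Apr 4.
Add 7 hours 24 minutes leg 1 → 6:59 AM UTC (Apr 5).
Add 7 hours and 27 minutes layover in Pago Pago → 2:26 PM UTC.
Add 11 hours and 55 minutes leg 2 → 2:21 AM UTC (Apr 6).
Add 2 hours 19 minutes layover in Eucla → 4:40 AM UTC.
Add 1 hour and 20 minutes leg 3 → 6:00 AM UTC.
Add 7 hours and 55 minutes layover in Nordhavn → 1:55 PM UTC.
Add 15 hours and 40 minutes leg 4 → 5:35 AM UTC (Apr 7).
Accra is UTC+0, so local arrival is the same: 5:35 AM on Apr 7.

5:35 AM on April 7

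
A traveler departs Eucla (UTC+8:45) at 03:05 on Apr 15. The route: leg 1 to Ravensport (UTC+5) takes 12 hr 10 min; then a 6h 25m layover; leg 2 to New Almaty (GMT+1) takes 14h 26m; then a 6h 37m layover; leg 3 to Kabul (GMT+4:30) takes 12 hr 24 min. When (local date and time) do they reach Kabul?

Convert departure to UTC: 03:05 − 8:45 = 18:20 UTC on Apr 14.
Add 12 hours 10 minutes leg 1 → 06:30 UTC (Apr 15).
Add 6 hours 25 minutes layover in Ravensport → 12:55 UTC.
Add 14 hours and 26 minutes leg 2 → 03:21 UTC (Apr 16).
Add 6 hours and 37 minutes layover in New Almaty → 09:58 UTC.
Add 12 hours and 24 minutes leg 3 → 22:22 UTC.
Kabul is UTC+4:30, so local arrival = 22:22 + 4:30 = 02:52 on Apr 17.

02:52 on Apr 17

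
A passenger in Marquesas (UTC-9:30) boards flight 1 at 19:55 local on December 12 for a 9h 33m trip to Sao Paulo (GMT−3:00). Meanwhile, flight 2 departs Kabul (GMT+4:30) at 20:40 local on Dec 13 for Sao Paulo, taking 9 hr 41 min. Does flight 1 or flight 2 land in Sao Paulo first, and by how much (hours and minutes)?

the first, by 10 hours 53 minutes

Flight 1 in UTC: 19:55 + 9:30 = 05:25 on Dec 13.
+9 hours and 33 minutes → arrive 14:58 UTC on Dec 13.
Flight 2 in UTC: 20:40 − 4:30 = 16:10 on Dec 13.
+9 hours and 41 minutes → arrive 01:51 UTC on Dec 14.
Flight 1 lands earlier by 10 hours 53 minutes.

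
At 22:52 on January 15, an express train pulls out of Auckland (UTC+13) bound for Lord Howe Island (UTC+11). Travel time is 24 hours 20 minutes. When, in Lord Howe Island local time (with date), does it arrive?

21:12 on January 16

Lord Howe Island is 2:00 behind Auckland.
After 24 hours and 20 minutes it is 23:12 (Jan 16) in Auckland.
Shift by the zone difference: 23:12 − 2:00 = 21:12 on Jan 16 in Lord Howe Island.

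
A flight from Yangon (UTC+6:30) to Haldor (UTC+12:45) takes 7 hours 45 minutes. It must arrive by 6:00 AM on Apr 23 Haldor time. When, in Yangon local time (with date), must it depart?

Target arrival in UTC: 6:00 AM − 12:45 = 5:15 PM on Apr 22.
Subtract 7 hours and 45 minutes → departure 9:30 AM UTC on Apr 22.
Yangon is UTC+6:30: 9:30 AM + 6:30 = 4:00 PM on Apr 22.

4:00 PM on April 22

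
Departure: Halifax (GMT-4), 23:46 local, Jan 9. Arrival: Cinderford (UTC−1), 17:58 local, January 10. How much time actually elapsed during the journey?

Departure in UTC: 23:46 + 4:00 = 03:46 on Jan 10.
Arrival in UTC: 17:58 + 1:00 = 18:58 on Jan 10.
Elapsed = 18:58 − 03:46 = 15 hours 12 minutes.

15 hours 12 minutes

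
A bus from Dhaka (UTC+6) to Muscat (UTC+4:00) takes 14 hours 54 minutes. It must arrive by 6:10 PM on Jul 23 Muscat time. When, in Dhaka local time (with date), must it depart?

Target arrival in UTC: 6:10 PM − 4:00 = 2:10 PM on Jul 23.
Subtract 14 hours and 54 minutes → departure 11:16 PM UTC on Jul 22.
Dhaka is UTC+6:00: 11:16 PM + 6:00 = 5:16 AM on Jul 23.

5:16 AM on July 23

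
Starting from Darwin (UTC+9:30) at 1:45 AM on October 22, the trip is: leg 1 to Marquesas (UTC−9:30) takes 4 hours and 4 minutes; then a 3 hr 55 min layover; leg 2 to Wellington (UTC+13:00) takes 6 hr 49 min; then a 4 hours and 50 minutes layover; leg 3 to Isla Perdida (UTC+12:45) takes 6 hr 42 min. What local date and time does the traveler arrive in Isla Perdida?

7:20 AM on Oct 23

Convert departure to UTC: 1:45 AM − 9:30 = 4:15 PM UTC on Oct 21.
Add 4 hours 4 minutes leg 1 → 8:19 PM UTC.
Add 3 hours 55 minutes layover in Marquesas → 12:14 AM UTC (Oct 22).
Add 6 hours and 49 minutes leg 2 → 7:03 AM UTC.
Add 4 hours and 50 minutes layover in Wellington → 11:53 AM UTC.
Add 6 hours and 42 minutes leg 3 → 6:35 PM UTC.
Isla Perdida is UTC+12:45, so local arrival = 6:35 PM + 12:45 = 7:20 AM on Oct 23.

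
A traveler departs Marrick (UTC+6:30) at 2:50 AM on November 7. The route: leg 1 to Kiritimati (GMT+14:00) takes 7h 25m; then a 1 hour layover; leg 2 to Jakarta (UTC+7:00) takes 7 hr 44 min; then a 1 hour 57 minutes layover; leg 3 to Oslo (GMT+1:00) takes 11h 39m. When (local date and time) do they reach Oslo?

3:05 AM on November 8

Convert departure to UTC: 2:50 AM − 6:30 = 8:20 PM UTC on Nov 6.
Add 7 hours and 25 minutes leg 1 → 3:45 AM UTC (Nov 7).
Add 1 hour layover in Kiritimati → 4:45 AM UTC.
Add 7 hours and 44 minutes leg 2 → 12:29 PM UTC.
Add 1 hour 57 minutes layover in Jakarta → 2:26 PM UTC.
Add 11 hours 39 minutes leg 3 → 2:05 AM UTC (Nov 8).
Oslo is UTC+1:00, so local arrival = 2:05 AM + 1:00 = 3:05 AM on Nov 8.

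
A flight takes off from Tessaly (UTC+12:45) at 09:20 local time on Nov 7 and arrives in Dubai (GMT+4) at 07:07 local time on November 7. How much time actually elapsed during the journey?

6 hours 32 minutes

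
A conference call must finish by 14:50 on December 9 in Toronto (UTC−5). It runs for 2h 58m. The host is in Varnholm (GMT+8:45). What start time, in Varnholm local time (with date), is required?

Target end time in UTC: 14:50 + 5:00 = 19:50 on Dec 9.
Subtract 2 hours 58 minutes → start 16:52 UTC on Dec 9.
Varnholm is UTC+8:45: 16:52 + 8:45 = 01:37 on Dec 10.

01:37 on December 10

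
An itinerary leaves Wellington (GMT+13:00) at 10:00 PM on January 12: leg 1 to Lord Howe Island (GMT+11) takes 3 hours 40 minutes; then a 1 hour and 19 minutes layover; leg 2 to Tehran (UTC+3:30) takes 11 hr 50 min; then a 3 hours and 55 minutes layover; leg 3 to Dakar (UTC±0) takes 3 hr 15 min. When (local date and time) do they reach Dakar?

8:59 AM on January 13

Convert departure to UTC: 10:00 PM − 13:00 = 9:00 AM UTC on Jan 12.
Add 3 hours 40 minutes leg 1 → 12:40 PM UTC.
Add 1 hour 19 minutes layover in Lord Howe Island → 1:59 PM UTC.
Add 11 hours 50 minutes leg 2 → 1:49 AM UTC (Jan 13).
Add 3 hours 55 minutes layover in Tehran → 5:44 AM UTC.
Add 3 hours 15 minutes leg 3 → 8:59 AM UTC.
Dakar is UTC+0, so local arrival is the same: 8:59 AM on Jan 13.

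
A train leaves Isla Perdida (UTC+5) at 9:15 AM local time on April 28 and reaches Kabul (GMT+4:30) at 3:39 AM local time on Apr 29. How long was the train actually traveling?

18 hours 54 minutes

Departure in UTC: 9:15 AM − 5:00 = 4:15 AM on Apr 28.
Arrival in UTC: 3:39 AM − 4:30 = 11:09 PM on Apr 28.
Elapsed = 11:09 PM − 4:15 AM = 18 hours 54 minutes.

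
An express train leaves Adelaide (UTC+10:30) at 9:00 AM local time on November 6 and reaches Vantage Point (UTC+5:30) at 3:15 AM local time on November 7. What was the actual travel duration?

23 hours 15 minutes

Departure in UTC: 9:00 AM − 10:30 = 10:30 PM on Nov 5.
Arrival in UTC: 3:15 AM − 5:30 = 9:45 PM on Nov 6.
Elapsed = 9:45 PM − 10:30 PM (+1 day) = 23 hours 15 minutes.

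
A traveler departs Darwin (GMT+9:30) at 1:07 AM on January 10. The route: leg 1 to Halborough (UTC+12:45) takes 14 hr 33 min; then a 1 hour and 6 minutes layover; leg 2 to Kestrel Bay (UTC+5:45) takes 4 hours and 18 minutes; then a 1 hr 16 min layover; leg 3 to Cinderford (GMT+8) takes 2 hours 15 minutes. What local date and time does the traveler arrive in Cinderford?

11:05 PM on Jan 10

Convert departure to UTC: 1:07 AM − 9:30 = 3:37 PM UTC on Jan 9.
Add 14 hours and 33 minutes leg 1 → 6:10 AM UTC (Jan 10).
Add 1 hour and 6 minutes layover in Halborough → 7:16 AM UTC.
Add 4 hours and 18 minutes leg 2 → 11:34 AM UTC.
Add 1 hour 16 minutes layover in Kestrel Bay → 12:50 PM UTC.
Add 2 hours and 15 minutes leg 3 → 3:05 PM UTC.
Cinderford is UTC+8:00, so local arrival = 3:05 PM + 8:00 = 11:05 PM on Jan 10.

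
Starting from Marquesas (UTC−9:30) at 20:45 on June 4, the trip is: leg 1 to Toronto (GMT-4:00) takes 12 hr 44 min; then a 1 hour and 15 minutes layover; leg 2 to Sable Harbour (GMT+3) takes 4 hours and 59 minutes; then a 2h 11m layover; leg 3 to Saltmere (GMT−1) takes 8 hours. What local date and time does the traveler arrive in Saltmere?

10:24 on Jun 6

Convert departure to UTC: 20:45 + 9:30 = 06:15 UTC on Jun 5.
Add 12 hours and 44 minutes leg 1 → 18:59 UTC.
Add 1 hour and 15 minutes layover in Toronto → 20:14 UTC.
Add 4 hours 59 minutes leg 2 → 01:13 UTC (Jun 6).
Add 2 hours and 11 minutes layover in Sable Harbour → 03:24 UTC.
Add 8 hours leg 3 → 11:24 UTC.
Saltmere is UTC−1:00, so local arrival = 11:24 − 1:00 = 10:24 on Jun 6.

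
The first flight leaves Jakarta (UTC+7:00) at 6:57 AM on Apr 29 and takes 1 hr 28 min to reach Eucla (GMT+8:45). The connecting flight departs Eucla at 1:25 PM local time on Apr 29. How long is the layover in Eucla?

Convert departure to UTC: 6:57 AM − 7:00 = 11:57 PM UTC on Apr 28.
Add 1 hour 28 minutes flight time → 1:25 AM UTC (Apr 29).
Eucla is UTC+8:45, so local arrival = 1:25 AM + 8:45 = 10:10 AM on Apr 29.
Layover = 1:25 PM − 10:10 AM = 3 hours 15 minutes.

3 hours 15 minutes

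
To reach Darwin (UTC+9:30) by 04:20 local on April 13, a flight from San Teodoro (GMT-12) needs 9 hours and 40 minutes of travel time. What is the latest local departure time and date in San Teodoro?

21:10 on Apr 11

Target arrival in UTC: 04:20 − 9:30 = 18:50 on Apr 12.
Subtract 9 hours 40 minutes → departure 09:10 UTC on Apr 12.
San Teodoro is UTC−12:00: 09:10 − 12:00 = 21:10 on Apr 11.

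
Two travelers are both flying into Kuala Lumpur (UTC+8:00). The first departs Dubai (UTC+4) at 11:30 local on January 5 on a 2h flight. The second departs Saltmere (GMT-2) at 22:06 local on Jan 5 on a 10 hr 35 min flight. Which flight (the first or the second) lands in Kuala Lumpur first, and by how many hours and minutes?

Flight 1 in UTC: 11:30 − 4:00 = 07:30 on Jan 5.
+2 hours → arrive 09:30 UTC on Jan 5.
Flight 2 in UTC: 22:06 + 2:00 = 00:06 on Jan 6.
+10 hours 35 minutes → arrive 10:41 UTC on Jan 6.
Flight 1 lands earlier by 25 hours 11 minutes.

the first, by 25 hours 11 minutes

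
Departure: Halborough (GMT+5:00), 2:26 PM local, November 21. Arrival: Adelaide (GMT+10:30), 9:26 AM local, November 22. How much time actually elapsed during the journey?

13 hours 30 minutes

Departure in UTC: 2:26 PM − 5:00 = 9:26 AM on Nov 21.
Arrival in UTC: 9:26 AM − 10:30 = 10:56 PM on Nov 21.
Elapsed = 10:56 PM − 9:26 AM = 13 hours 30 minutes.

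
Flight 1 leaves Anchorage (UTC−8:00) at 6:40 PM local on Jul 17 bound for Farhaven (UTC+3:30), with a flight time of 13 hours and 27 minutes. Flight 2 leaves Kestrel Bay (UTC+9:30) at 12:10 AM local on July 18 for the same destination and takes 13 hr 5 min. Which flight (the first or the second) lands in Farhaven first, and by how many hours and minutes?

the second, by 12 hours 22 minutes

Flight 1 in UTC: 6:40 PM + 8:00 = 2:40 AM on Jul 18.
+13 hours and 27 minutes → arrive 4:07 PM UTC on Jul 18.
Flight 2 in UTC: 12:10 AM − 9:30 = 2:40 PM on Jul 17.
+13 hours 5 minutes → arrive 3:45 AM UTC on Jul 18.
Flight 2 lands earlier by 12 hours 22 minutes.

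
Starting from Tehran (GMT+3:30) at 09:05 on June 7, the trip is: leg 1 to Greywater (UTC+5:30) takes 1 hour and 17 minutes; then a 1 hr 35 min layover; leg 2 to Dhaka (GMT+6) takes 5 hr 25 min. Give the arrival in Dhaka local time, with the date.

Convert departure to UTC: 09:05 − 3:30 = 05:35 UTC on Jun 7.
Add 1 hour and 17 minutes leg 1 → 06:52 UTC.
Add 1 hour and 35 minutes layover in Greywater → 08:27 UTC.
Add 5 hours 25 minutes leg 2 → 13:52 UTC.
Dhaka is UTC+6:00, so local arrival = 13:52 + 6:00 = 19:52 on Jun 7.

19:52 on Jun 7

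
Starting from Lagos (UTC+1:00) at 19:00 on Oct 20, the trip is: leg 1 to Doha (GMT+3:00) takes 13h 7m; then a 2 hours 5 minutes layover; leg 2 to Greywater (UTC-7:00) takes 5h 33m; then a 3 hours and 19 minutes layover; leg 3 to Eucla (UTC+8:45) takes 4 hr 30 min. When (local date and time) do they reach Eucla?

07:19 on October 22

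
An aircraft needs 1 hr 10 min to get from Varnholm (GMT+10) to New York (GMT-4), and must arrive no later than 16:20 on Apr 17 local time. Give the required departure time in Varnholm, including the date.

05:10 on April 18

Target arrival in UTC: 16:20 + 4:00 = 20:20 on Apr 17.
Subtract 1 hour and 10 minutes → departure 19:10 UTC on Apr 17.
Varnholm is UTC+10:00: 19:10 + 10:00 = 05:10 on Apr 18.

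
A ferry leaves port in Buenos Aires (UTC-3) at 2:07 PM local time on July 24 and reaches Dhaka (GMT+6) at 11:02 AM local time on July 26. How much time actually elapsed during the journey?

Dhaka is 9:00 ahead of Buenos Aires.
Clock-face elapsed time (ignoring zones) is 44 hours 55 minutes.
Actual elapsed = 44 hours 55 minutes − 9:00 = 35 hours 55 minutes.

35 hours 55 minutes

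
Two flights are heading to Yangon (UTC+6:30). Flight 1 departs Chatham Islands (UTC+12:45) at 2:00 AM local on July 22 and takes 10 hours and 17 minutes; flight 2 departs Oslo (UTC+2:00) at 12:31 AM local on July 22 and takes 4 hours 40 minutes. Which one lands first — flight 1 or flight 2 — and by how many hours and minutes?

Flight 1 in UTC: 2:00 AM − 12:45 = 1:15 PM on Jul 21.
+10 hours 17 minutes → arrive 11:32 PM UTC on Jul 21.
Flight 2 in UTC: 12:31 AM − 2:00 = 10:31 PM on Jul 21.
+4 hours and 40 minutes → arrive 3:11 AM UTC on Jul 22.
Flight 1 lands earlier by 3 hours 39 minutes.

the first, by 3 hours 39 minutes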